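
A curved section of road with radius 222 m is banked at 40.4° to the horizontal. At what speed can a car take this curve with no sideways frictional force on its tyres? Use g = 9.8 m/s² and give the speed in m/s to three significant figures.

On a frictionless banked curve, N sinθ = mv²/r and N cosθ = mg, so tanθ = v²/(rg).
v = √(r g tanθ) = √(222 × 9.8 × tan 40.4°) = √(222 × 9.8 × 0.8511) = √1852 = 43.03 m/s.

43.0 m/s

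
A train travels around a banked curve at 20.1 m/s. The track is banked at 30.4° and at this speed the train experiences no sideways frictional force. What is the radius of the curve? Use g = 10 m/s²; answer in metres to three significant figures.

68.9 m

Frictionless banking: tanθ = v²/(rg), so r = v²/(g tanθ).
r = (20.1)²/(10.0 × tan 30.4°) = 404.0/(10.0 × 0.5867) = 404.0/5.867 = 68.86 m.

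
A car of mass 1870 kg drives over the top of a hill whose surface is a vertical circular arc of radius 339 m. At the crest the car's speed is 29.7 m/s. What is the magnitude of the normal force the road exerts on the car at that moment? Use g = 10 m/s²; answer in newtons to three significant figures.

13800 N

At the crest the centripetal acceleration points downward (toward the centre of the arc), so mg − N = mv²/r.
N = m(g − v²/r) = 1870 × (10.0 − (29.7)²/339) = 1870 × (10.0 − 2.602) = 1870 × 7.398 = 13830 N.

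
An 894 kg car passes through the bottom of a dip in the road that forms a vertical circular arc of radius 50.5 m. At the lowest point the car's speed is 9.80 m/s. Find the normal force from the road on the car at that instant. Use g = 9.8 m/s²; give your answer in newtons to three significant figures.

10500 N

At the lowest point, N points up (toward the centre) and the weight mg points down (away from the centre), so the net inward force is N − mg = mv²/r.
N = m(v²/r + g) = 894 × ((9.80)²/50.5 + 9.8) = 894 × (1.902 + 9.8) = 894 × 11.70 = 10460 N.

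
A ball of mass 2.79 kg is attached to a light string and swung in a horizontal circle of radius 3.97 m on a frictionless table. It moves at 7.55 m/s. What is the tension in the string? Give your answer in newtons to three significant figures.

The tension is the only horizontal force, so it supplies the full centripetal force: T = m v²/r = 2.79 × (7.550)²/3.97 = 2.79 × 57.00/3.97 = 40.06 N.

40.1 N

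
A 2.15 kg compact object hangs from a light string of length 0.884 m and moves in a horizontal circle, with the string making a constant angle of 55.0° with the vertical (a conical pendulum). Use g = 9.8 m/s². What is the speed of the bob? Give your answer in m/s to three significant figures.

The radius of the circle is r = L sinθ = 0.884 × sin 55.0° = 0.7241 m.
Horizontally T sinθ = mv²/r and vertically T cosθ = mg, so tanθ = v²/(rg).
v = √(r g tanθ) = √(0.7241 × 9.8 × 1.428) = √10.13 = 3.184 m/s.

3.18 m/s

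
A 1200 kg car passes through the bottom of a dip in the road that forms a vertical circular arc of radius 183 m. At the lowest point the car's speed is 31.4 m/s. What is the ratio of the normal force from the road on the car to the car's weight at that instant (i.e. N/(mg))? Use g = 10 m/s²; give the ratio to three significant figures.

1.54

At the bottom, N − mg = mv²/r, so N = m(v²/r + g) and N/(mg) = v²/(rg) + 1 = (31.4)²/(183 × 10.0) + 1 = 0.5388 + 1 = 1.539.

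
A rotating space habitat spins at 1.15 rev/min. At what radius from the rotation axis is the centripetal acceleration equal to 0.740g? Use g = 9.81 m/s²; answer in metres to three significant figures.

ω = 1.15 rev/min × 2π/60 = 0.1204 rad/s.
a_c = ω²r = 0.740g ⇒ r = 0.740 × 9.81 / (0.1204)² = 7.259/0.01450 = 500.6 m.

501 m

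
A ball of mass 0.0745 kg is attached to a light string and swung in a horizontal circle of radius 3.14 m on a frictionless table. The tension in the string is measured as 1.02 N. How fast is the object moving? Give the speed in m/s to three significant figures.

T = m v²/r ⇒ v = √(T r / m) = √(1.02 × 3.14 / 0.0745) = √42.99 = 6.557 m/s.

6.56 m/s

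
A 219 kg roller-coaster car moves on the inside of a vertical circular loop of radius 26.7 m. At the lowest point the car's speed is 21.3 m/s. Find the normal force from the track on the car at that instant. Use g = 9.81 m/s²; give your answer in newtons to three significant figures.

5870 N

At the lowest point, N points up (toward the centre) and the weight mg points down (away from the centre), so the net inward force is N − mg = mv²/r.
N = m(v²/r + g) = 219 × ((21.3)²/26.7 + 9.81) = 219 × (16.99 + 9.81) = 219 × 26.80 = 5870 N.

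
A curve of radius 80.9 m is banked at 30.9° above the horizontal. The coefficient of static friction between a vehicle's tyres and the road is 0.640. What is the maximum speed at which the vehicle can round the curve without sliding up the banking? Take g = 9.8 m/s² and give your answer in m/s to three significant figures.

39.9 m/s

At the maximum speed, friction acts down the slope at its limiting value f = μN. Radially (horizontal, toward centre): N sinθ + μN cosθ = mv²/r. Vertically: N cosθ − μN sinθ = mg.
Dividing: v² = r g (sinθ + μcosθ)/(cosθ − μsinθ).
sinθ + μcosθ = 0.5135 + 0.640×0.8581 = 1.063; cosθ − μsinθ = 0.8581 − 0.640×0.5135 = 0.5294.
v² = 80.9 × 9.8 × 1.063/0.5294 = 1591 m²/s², so v = 39.89 m/s.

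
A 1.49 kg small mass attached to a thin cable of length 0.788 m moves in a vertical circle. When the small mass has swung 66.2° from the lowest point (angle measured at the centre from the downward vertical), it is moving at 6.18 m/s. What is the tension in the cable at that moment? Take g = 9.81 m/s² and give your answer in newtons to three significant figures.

Take the radial direction toward the centre of the circle as positive. The component of the weight along the string toward the centre is −mg cos φ (φ measured from the bottom), so Newton's second law along the string gives T − mg cos φ = m v²/r.
cos 66.2° = 0.4035, so T = m(v²/r + g cos φ) = 1.49 × ((6.18)²/0.788 + 9.81 × 0.4035) = 1.49 × (48.47 + (3.959)) = 1.49 × 52.43 = 78.12 N.

78.1 N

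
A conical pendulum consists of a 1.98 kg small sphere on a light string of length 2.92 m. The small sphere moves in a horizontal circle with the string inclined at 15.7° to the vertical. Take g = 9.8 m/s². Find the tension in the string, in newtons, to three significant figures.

20.2 N

Vertically the bob has no acceleration, so T cosθ = mg.
T = mg/cosθ = 1.98 × 9.8 / cos 15.7° = 19.40/0.9627 = 20.16 N.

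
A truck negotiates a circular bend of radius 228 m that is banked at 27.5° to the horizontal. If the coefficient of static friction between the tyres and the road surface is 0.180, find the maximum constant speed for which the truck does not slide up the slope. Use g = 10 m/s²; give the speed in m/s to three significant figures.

At the maximum speed, friction acts down the slope at its limiting value f = μN. Radially (horizontal, toward centre): N sinθ + μN cosθ = mv²/r. Vertically: N cosθ − μN sinθ = mg.
Dividing: v² = r g (sinθ + μcosθ)/(cosθ − μsinθ).
sinθ + μcosθ = 0.4617 + 0.180×0.8870 = 0.6214; cosθ − μsinθ = 0.8870 − 0.180×0.4617 = 0.8039.
v² = 228 × 10.0 × 0.6214/0.8039 = 1762 m²/s², so v = 41.98 m/s.

42.0 m/s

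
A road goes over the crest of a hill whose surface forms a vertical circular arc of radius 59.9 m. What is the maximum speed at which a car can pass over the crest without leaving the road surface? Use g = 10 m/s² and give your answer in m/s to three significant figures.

At the crest the centre of the circle is below the car, so the net downward (centripetal) force is mg − N = mv²/r.
The car leaves the road when N → 0, giving v_max = √(g r) = √(10.0 × 59.9) = 24.47 m/s.

24.5 m/s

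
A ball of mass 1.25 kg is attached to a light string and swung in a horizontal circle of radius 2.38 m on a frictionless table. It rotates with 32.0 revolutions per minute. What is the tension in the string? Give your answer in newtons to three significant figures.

33.4 N

ω = 32.0 rev/min × 2π/60 = 3.351 rad/s, so v = ωr = 3.351 × 2.38 = 7.975 m/s.
The tension is the only horizontal force, so it supplies the full centripetal force: T = m v²/r = 1.25 × (7.975)²/2.38 = 1.25 × 63.61/2.38 = 33.41 N.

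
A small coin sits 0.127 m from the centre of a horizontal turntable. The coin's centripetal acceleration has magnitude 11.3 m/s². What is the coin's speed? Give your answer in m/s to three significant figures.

a_c = v²/r ⇒ v = √(a_c · r) = √(11.3 × 0.127) = √1.435 = 1.198 m/s.

1.20 m/s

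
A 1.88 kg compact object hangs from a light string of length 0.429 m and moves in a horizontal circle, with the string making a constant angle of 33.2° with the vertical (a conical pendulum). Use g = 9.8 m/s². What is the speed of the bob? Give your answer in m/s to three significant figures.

The radius of the circle is r = L sinθ = 0.429 × sin 33.2° = 0.2349 m.
Horizontally T sinθ = mv²/r and vertically T cosθ = mg, so tanθ = v²/(rg).
v = √(r g tanθ) = √(0.2349 × 9.8 × 0.6544) = √1.506 = 1.227 m/s.

1.23 m/s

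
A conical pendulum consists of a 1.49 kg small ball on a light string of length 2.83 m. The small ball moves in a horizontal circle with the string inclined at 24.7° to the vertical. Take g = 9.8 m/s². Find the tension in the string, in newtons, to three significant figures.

Vertically the bob has no acceleration, so T cosθ = mg.
T = mg/cosθ = 1.49 × 9.8 / cos 24.7° = 14.60/0.9085 = 16.07 N.

16.1 N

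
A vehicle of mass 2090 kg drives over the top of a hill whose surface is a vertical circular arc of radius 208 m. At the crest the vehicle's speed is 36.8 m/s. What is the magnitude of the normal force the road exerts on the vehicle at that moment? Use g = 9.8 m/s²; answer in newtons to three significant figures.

6870 N

At the crest the centripetal acceleration points downward (toward the centre of the arc), so mg − N = mv²/r.
N = m(g − v²/r) = 2090 × (9.8 − (36.8)²/208) = 2090 × (9.8 − 6.511) = 2090 × 3.289 = 6874 N.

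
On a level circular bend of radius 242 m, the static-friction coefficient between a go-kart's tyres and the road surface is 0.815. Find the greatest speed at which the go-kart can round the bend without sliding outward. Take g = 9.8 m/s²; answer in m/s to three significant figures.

Friction provides the centripetal force on a flat curve. At maximum speed it is at its limiting value: μ_s m g = m v²/r.
Mass cancels: v_max = √(μ_s g r) = √(0.815 × 9.8 × 242) = √1933 = 43.96 m/s.

44.0 m/s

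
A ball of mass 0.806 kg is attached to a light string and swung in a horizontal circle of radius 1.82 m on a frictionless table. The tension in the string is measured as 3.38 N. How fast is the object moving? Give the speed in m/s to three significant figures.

2.76 m/s

T = m v²/r ⇒ v = √(T r / m) = √(3.38 × 1.82 / 0.806) = √7.632 = 2.763 m/s.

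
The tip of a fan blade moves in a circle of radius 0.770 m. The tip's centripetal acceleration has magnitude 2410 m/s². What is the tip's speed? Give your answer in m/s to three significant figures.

43.1 m/s

a_c = v²/r ⇒ v = √(a_c · r) = √(2410 × 0.770) = √1856 = 43.08 m/s.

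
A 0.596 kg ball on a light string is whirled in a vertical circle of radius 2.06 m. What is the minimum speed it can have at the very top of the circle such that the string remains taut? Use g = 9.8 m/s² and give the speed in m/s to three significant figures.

At the highest point the centre is directly below, so both the weight and T act inward: T + mg = mv²/r.
At minimum speed T → 0, so mg = mv_min²/r ⇒ v_min = √(g r) = √(9.8 × 2.06) = 4.493 m/s.

4.49 m/s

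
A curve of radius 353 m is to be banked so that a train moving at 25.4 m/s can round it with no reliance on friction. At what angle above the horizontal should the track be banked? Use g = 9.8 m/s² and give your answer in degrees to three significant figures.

With no friction, the horizontal component of the normal force provides the centripetal force: N sinθ = mv²/r, while N cosθ = mg vertically.
Dividing: tanθ = v²/(r g) = (25.4)²/(353 × 9.8) = 645.2/3459 = 0.1865.
θ = arctan(0.1865) = 10.56°.

10.6°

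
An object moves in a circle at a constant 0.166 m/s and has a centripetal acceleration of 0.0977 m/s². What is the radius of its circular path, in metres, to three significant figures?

0.282 m

a_c = v²/r ⇒ r = v²/a_c = (0.166)²/0.0977 = 0.02756/0.0977 = 0.2820 m.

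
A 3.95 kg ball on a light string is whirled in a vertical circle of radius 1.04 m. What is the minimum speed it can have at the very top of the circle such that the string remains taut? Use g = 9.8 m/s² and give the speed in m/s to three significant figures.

3.19 m/s

At the top, both weight mg and T point toward the centre: T + mg = mv²/r.
At minimum speed T → 0, so mg = mv_min²/r ⇒ v_min = √(g r) = √(9.8 × 1.04) = 3.192 m/s.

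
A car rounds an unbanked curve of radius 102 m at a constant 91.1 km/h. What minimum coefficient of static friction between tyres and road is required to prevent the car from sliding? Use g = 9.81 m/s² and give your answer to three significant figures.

0.640

v = 91.1/3.6 = 25.31 m/s.
Friction provides the centripetal force: μ_s m g = m v²/r, so μ_s = v²/(g r) = (25.31)²/(9.81 × 102) = 640.4/1001 = 0.6400.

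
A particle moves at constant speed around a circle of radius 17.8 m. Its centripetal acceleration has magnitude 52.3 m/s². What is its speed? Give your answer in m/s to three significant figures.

30.5 m/s

a_c = v²/r ⇒ v = √(a_c · r) = √(52.3 × 17.8) = √930.9 = 30.51 m/s.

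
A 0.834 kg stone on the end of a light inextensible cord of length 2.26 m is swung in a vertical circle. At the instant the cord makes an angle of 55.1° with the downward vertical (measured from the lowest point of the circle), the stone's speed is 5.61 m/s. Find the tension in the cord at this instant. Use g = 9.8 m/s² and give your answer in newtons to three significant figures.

Take the radial direction toward the centre of the circle as positive. The component of the weight along the string toward the centre is −mg cos φ (φ measured from the bottom), so Newton's second law along the string gives T − mg cos φ = m v²/r.
cos 55.1° = 0.5721, so T = m(v²/r + g cos φ) = 0.834 × ((5.61)²/2.26 + 9.8 × 0.5721) = 0.834 × (13.93 + (5.607)) = 0.834 × 19.53 = 16.29 N.

16.3 N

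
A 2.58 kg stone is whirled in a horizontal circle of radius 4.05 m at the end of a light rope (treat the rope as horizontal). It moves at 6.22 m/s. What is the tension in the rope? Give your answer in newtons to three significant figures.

24.6 N

The tension is the only horizontal force, so it supplies the full centripetal force: T = m v²/r = 2.58 × (6.220)²/4.05 = 2.58 × 38.69/4.05 = 24.65 N.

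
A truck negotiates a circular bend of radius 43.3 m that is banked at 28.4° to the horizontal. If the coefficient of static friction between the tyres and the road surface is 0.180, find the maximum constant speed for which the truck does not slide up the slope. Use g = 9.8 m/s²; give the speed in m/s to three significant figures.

18.4 m/s

At the maximum speed, friction acts down the slope at its limiting value f = μN. Radially (horizontal, toward centre): N sinθ + μN cosθ = mv²/r. Vertically: N cosθ − μN sinθ = mg.
Dividing: v² = r g (sinθ + μcosθ)/(cosθ − μsinθ).
sinθ + μcosθ = 0.4756 + 0.180×0.8796 = 0.6340; cosθ − μsinθ = 0.8796 − 0.180×0.4756 = 0.7940.
v² = 43.3 × 9.8 × 0.6340/0.7940 = 338.8 m²/s², so v = 18.41 m/s.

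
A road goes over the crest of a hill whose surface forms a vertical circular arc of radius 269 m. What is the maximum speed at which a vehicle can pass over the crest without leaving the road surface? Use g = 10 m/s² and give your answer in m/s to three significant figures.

51.9 m/s

At the crest the centre of the circle is below the vehicle, so the net downward (centripetal) force is mg − N = mv²/r.
The vehicle leaves the road when N → 0, giving v_max = √(g r) = √(10.0 × 269) = 51.87 m/s.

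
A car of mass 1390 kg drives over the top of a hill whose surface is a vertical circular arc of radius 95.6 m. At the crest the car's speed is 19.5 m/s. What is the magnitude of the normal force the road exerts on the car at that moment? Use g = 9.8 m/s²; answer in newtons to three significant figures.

8090 N

At the crest the centripetal acceleration points downward (toward the centre of the arc), so mg − N = mv²/r.
N = m(g − v²/r) = 1390 × (9.8 − (19.5)²/95.6) = 1390 × (9.8 − 3.978) = 1390 × 5.822 = 8093 N.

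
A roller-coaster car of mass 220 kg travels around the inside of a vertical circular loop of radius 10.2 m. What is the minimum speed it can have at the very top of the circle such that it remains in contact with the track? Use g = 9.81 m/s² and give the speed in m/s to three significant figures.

10.0 m/s

At the top, both weight mg and N point toward the centre: N + mg = mv²/r.
At minimum speed N → 0, so mg = mv_min²/r ⇒ v_min = √(g r) = √(9.81 × 10.2) = 10.00 m/s.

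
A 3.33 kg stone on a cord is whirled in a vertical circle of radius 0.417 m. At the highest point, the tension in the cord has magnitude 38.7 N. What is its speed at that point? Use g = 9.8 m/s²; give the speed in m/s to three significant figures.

2.99 m/s

At the top, T + mg = mv²/r, so v = √(r(T/m + g)) = √(0.417 × (38.7/3.33 + 9.8)) = √(0.417 × 21.42) = √8.933 = 2.989 m/s.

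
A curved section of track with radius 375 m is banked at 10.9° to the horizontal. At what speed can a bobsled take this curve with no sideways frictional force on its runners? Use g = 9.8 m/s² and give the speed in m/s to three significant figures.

On a frictionless banked curve, N sinθ = mv²/r and N cosθ = mg, so tanθ = v²/(rg).
v = √(r g tanθ) = √(375 × 9.8 × tan 10.9°) = √(375 × 9.8 × 0.1926) = √707.7 = 26.60 m/s.

26.6 m/s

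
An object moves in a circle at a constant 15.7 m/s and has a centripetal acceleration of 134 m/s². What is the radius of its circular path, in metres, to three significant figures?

a_c = v²/r ⇒ r = v²/a_c = (15.7)²/134 = 246.5/134 = 1.839 m.

1.84 m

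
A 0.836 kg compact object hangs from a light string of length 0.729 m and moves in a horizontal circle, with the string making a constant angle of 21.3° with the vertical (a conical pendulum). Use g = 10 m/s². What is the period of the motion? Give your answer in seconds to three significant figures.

1.64 s

r = L sinθ = 0.2648 m. From T sinθ = mω²r and T cosθ = mg: tanθ = ω²r/g, so ω² = g tanθ / r = g/(L cosθ).
ω = √(g/(L cosθ)) = √(10.0/(0.729 × 0.9317)) = √14.72 = 3.837 rad/s.
Period = 2π/ω = 1.637 s.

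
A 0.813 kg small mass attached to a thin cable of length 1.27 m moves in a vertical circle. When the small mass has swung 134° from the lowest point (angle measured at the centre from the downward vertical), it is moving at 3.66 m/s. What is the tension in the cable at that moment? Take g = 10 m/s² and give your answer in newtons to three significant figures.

2.93 N

Take the radial direction toward the centre of the circle as positive. The component of the weight along the string toward the centre is −mg cos φ (φ measured from the bottom), so Newton's second law along the string gives T − mg cos φ = m v²/r.
cos 134° = -0.6947, so T = m(v²/r + g cos φ) = 0.813 × ((3.66)²/1.27 + 10.0 × -0.6947) = 0.813 × (10.55 + (-6.947)) = 0.813 × 3.601 = 2.928 N.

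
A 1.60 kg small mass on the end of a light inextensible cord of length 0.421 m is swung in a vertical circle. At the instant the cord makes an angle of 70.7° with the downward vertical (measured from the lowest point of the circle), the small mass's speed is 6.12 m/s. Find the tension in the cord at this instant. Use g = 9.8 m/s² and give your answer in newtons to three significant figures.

Take the radial direction toward the centre of the circle as positive. The component of the weight along the string toward the centre is −mg cos φ (φ measured from the bottom), so Newton's second law along the string gives T − mg cos φ = m v²/r.
cos 70.7° = 0.3305, so T = m(v²/r + g cos φ) = 1.60 × ((6.12)²/0.421 + 9.8 × 0.3305) = 1.60 × (88.97 + (3.239)) = 1.60 × 92.20 = 147.5 N.

148 N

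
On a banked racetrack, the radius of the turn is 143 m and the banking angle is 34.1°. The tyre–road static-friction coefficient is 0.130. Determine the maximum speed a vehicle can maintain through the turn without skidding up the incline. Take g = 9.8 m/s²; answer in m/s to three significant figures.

At the maximum speed, friction acts down the slope at its limiting value f = μN. Radially (horizontal, toward centre): N sinθ + μN cosθ = mv²/r. Vertically: N cosθ − μN sinθ = mg.
Dividing: v² = r g (sinθ + μcosθ)/(cosθ − μsinθ).
sinθ + μcosθ = 0.5606 + 0.130×0.8281 = 0.6683; cosθ − μsinθ = 0.8281 − 0.130×0.5606 = 0.7552.
v² = 143 × 9.8 × 0.6683/0.7552 = 1240 m²/s², so v = 35.22 m/s.

35.2 m/s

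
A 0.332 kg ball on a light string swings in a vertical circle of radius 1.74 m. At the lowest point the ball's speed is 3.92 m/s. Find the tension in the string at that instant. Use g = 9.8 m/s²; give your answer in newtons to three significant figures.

At the lowest point, T points up (toward the centre) and the weight mg points down (away from the centre), so the net inward force is T − mg = mv²/r.
T = m(v²/r + g) = 0.332 × ((3.92)²/1.74 + 9.8) = 0.332 × (8.831 + 9.8) = 0.332 × 18.63 = 6.186 N.

6.19 N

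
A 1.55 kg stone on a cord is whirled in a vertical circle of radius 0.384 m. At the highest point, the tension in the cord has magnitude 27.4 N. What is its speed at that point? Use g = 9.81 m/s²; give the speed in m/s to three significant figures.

3.25 m/s

At the top, T + mg = mv²/r, so v = √(r(T/m + g)) = √(0.384 × (27.4/1.55 + 9.81)) = √(0.384 × 27.49) = √10.56 = 3.249 m/s.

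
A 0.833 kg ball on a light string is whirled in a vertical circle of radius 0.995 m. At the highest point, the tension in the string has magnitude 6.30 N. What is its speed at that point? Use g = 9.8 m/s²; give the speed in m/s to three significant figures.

4.16 m/s

At the top, T + mg = mv²/r, so v = √(r(T/m + g)) = √(0.995 × (6.30/0.833 + 9.8)) = √(0.995 × 17.36) = √17.28 = 4.156 m/s.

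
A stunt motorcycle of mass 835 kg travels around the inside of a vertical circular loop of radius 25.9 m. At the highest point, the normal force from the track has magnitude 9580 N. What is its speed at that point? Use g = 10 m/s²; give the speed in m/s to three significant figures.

At the top, N + mg = mv²/r, so v = √(r(N/m + g)) = √(25.9 × (9580/835 + 10.0)) = √(25.9 × 21.47) = √556.2 = 23.58 m/s.

23.6 m/s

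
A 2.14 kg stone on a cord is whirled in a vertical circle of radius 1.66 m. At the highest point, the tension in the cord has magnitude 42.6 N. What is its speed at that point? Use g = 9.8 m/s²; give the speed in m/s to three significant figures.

7.02 m/s

At the top, T + mg = mv²/r, so v = √(r(T/m + g)) = √(1.66 × (42.6/2.14 + 9.8)) = √(1.66 × 29.71) = √49.31 = 7.022 m/s.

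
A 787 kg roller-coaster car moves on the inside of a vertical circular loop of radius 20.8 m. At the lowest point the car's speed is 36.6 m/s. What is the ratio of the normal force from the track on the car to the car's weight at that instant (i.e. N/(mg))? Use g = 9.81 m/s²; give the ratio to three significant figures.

At the bottom, N − mg = mv²/r, so N = m(v²/r + g) and N/(mg) = v²/(rg) + 1 = (36.6)²/(20.8 × 9.81) + 1 = 6.565 + 1 = 7.565.

7.56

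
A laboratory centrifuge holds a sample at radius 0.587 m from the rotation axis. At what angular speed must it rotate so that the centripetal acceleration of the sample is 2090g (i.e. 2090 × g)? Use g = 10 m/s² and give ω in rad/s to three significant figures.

Centripetal acceleration a_c = ω²r. Setting ω²r = 2090g:
ω = √(2090g / r) = √(2090 × 10.0 / 0.587) = √35600 = 188.7 rad/s.

189 rad/s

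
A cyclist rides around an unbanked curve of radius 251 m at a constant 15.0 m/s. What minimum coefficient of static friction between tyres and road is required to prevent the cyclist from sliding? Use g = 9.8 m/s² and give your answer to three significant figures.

Friction provides the centripetal force: μ_s m g = m v²/r, so μ_s = v²/(g r) = (15.00)²/(9.8 × 251) = 225.0/2460 = 0.09147.

0.0915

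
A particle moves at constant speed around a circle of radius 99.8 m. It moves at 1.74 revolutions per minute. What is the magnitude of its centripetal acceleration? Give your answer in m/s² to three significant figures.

3.31 m/s²

ω = 1.74 rev/min × 2π/60 = 0.1822 rad/s, so v = ωr = 0.1822 × 99.8 = 18.18 m/s.
a_c = v²/r = (18.18)²/99.8 = 330.7/99.8 = 3.313 m/s².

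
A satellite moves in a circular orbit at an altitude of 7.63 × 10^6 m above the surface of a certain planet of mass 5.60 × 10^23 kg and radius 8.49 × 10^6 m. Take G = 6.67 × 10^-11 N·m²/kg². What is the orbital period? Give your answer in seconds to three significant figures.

66500 s

r = R + h = 8.49 × 10^6 + 7.63 × 10^6 = 1.612 × 10^7 m. Gravity provides the centripetal force: G M m / r² = m v² / r ⇒ v = √(GM/r) = 1522 m/s.
T = 2πr/v = 2π × 1.612 × 10^7 / 1522 = 66540 s.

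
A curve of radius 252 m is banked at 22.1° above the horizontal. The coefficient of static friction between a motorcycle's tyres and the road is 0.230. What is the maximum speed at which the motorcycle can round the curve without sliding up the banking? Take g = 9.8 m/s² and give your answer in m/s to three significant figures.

41.6 m/s

At the maximum speed, friction acts down the slope at its limiting value f = μN. Radially (horizontal, toward centre): N sinθ + μN cosθ = mv²/r. Vertically: N cosθ − μN sinθ = mg.
Dividing: v² = r g (sinθ + μcosθ)/(cosθ − μsinθ).
sinθ + μcosθ = 0.3762 + 0.230×0.9265 = 0.5893; cosθ − μsinθ = 0.9265 − 0.230×0.3762 = 0.8400.
v² = 252 × 9.8 × 0.5893/0.8400 = 1733 m²/s², so v = 41.62 m/s.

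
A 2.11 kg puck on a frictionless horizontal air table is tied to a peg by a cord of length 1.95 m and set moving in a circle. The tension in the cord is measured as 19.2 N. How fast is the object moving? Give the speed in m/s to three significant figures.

T = m v²/r ⇒ v = √(T r / m) = √(19.2 × 1.95 / 2.11) = √17.74 = 4.212 m/s.

4.21 m/s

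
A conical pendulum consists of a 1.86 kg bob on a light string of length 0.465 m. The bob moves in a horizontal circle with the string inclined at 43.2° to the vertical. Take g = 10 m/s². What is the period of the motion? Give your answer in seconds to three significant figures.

1.16 s

r = L sinθ = 0.3183 m. From T sinθ = mω²r and T cosθ = mg: tanθ = ω²r/g, so ω² = g tanθ / r = g/(L cosθ).
ω = √(g/(L cosθ)) = √(10.0/(0.465 × 0.7290)) = √29.50 = 5.431 rad/s.
Period = 2π/ω = 1.157 s.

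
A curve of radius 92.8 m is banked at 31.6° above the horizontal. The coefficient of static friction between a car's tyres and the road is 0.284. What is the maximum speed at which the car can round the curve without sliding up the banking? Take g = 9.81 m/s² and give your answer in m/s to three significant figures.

At the maximum speed, friction acts down the slope at its limiting value f = μN. Radially (horizontal, toward centre): N sinθ + μN cosθ = mv²/r. Vertically: N cosθ − μN sinθ = mg.
Dividing: v² = r g (sinθ + μcosθ)/(cosθ − μsinθ).
sinθ + μcosθ = 0.5240 + 0.284×0.8517 = 0.7659; cosθ − μsinθ = 0.8517 − 0.284×0.5240 = 0.7029.
v² = 92.8 × 9.81 × 0.7659/0.7029 = 991.9 m²/s², so v = 31.49 m/s.

31.5 m/s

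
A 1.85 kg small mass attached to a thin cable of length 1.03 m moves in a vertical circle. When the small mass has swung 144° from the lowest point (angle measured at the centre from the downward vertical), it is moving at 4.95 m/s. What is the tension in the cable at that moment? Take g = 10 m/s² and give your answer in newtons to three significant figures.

29.0 N

Take the radial direction toward the centre of the circle as positive. The component of the weight along the string toward the centre is −mg cos φ (φ measured from the bottom), so Newton's second law along the string gives T − mg cos φ = m v²/r.
cos 144° = -0.8090, so T = m(v²/r + g cos φ) = 1.85 × ((4.95)²/1.03 + 10.0 × -0.8090) = 1.85 × (23.79 + (-8.090)) = 1.85 × 15.70 = 29.04 N.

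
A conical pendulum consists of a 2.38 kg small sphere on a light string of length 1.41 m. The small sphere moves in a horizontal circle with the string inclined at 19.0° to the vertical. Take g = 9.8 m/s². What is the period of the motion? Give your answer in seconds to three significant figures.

r = L sinθ = 0.4591 m. From T sinθ = mω²r and T cosθ = mg: tanθ = ω²r/g, so ω² = g tanθ / r = g/(L cosθ).
ω = √(g/(L cosθ)) = √(9.8/(1.41 × 0.9455)) = √7.351 = 2.711 rad/s.
Period = 2π/ω = 2.317 s.

2.32 s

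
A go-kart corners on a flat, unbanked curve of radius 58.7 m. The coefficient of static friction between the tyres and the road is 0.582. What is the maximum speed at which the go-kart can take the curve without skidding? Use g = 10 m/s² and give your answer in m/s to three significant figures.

The only inward force on a level bend is static friction, so at the limit f_s = μ_s N = μ_s m g = m v²/r.
Mass cancels: v_max = √(μ_s g r) = √(0.582 × 10.0 × 58.7) = √341.6 = 18.48 m/s.

18.5 m/s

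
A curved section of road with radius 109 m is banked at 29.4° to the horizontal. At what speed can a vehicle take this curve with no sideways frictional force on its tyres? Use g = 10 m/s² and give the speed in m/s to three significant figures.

On a frictionless banked curve, N sinθ = mv²/r and N cosθ = mg, so tanθ = v²/(rg).
v = √(r g tanθ) = √(109 × 10.0 × tan 29.4°) = √(109 × 10.0 × 0.5635) = √614.2 = 24.78 m/s.

24.8 m/s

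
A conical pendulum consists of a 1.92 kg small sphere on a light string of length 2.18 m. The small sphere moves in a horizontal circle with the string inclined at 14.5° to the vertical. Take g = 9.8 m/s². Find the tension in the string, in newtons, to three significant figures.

19.4 N

Vertically the bob has no acceleration, so T cosθ = mg.
T = mg/cosθ = 1.92 × 9.8 / cos 14.5° = 18.82/0.9681 = 19.44 N.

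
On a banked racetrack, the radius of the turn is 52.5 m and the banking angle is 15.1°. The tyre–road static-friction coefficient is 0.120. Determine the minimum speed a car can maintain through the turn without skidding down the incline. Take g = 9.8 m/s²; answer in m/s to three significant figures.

At the minimum speed, friction acts up the slope at its limiting value f = μN. Radially (horizontal, toward centre): N sinθ − μN cosθ = mv²/r. Vertically: N cosθ + μN sinθ = mg.
Dividing: v² = r g (sinθ − μcosθ)/(cosθ + μsinθ).
sinθ − μcosθ = 0.2605 − 0.120×0.9655 = 0.1446; cosθ + μsinθ = 0.9655 + 0.120×0.2605 = 0.9967.
v² = 52.5 × 9.8 × 0.1446/0.9967 = 74.67 m²/s², so v = 8.641 m/s.

8.64 m/s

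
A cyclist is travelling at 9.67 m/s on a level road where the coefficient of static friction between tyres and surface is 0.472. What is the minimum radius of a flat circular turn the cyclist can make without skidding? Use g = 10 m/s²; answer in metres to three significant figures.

19.8 m

At the limit, μ_s m g = m v²/r, so r_min = v²/(μ_s g) = (9.67)²/(0.472 × 10.0) = 93.51/4.720 = 19.81 m.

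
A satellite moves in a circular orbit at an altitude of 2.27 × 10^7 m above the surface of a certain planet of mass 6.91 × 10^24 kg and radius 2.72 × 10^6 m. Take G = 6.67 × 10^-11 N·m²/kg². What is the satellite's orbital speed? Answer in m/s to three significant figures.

Orbital radius r = R + h = 2.72 × 10^6 + 2.27 × 10^7 = 2.542 × 10^7 m.
Gravity supplies the centripetal force: G M m / r² = m v² / r, so v = √(GM/r).
v = √(6.67 × 10^-11 × 6.91 × 10^24 / 2.542 × 10^7) = √(1.813 × 10^7) = 4258 m/s.

4260 m/s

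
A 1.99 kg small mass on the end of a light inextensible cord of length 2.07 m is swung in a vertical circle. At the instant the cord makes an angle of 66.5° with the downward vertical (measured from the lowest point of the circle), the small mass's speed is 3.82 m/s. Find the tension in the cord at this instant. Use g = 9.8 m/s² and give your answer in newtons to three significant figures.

Take the radial direction toward the centre of the circle as positive. The component of the weight along the string toward the centre is −mg cos φ (φ measured from the bottom), so Newton's second law along the string gives T − mg cos φ = m v²/r.
cos 66.5° = 0.3987, so T = m(v²/r + g cos φ) = 1.99 × ((3.82)²/2.07 + 9.8 × 0.3987) = 1.99 × (7.049 + (3.908)) = 1.99 × 10.96 = 21.80 N.

21.8 N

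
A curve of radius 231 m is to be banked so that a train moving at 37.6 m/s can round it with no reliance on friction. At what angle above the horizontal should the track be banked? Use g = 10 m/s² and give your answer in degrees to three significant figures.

With no friction, the horizontal component of the normal force provides the centripetal force: N sinθ = mv²/r, while N cosθ = mg vertically.
Dividing: tanθ = v²/(r g) = (37.6)²/(231 × 10.0) = 1414/2310 = 0.6120.
θ = arctan(0.6120) = 31.47°.

31.5°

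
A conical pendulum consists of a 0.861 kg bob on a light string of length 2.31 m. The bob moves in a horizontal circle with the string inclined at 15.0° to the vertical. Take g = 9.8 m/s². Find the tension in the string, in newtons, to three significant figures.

Vertically the bob has no acceleration, so T cosθ = mg.
T = mg/cosθ = 0.861 × 9.8 / cos 15.0° = 8.438/0.9659 = 8.735 N.

8.74 N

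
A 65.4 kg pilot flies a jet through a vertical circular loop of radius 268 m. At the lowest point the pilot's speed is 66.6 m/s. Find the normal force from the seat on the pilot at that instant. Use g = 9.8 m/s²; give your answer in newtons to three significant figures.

At the lowest point, N points up (toward the centre) and the weight mg points down (away from the centre), so the net inward force is N − mg = mv²/r.
N = m(v²/r + g) = 65.4 × ((66.6)²/268 + 9.8) = 65.4 × (16.55 + 9.8) = 65.4 × 26.35 = 1723 N.

1720 N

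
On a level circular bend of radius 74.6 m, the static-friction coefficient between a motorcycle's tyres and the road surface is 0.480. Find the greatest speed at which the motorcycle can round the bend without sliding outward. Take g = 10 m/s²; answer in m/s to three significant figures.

The only inward force on a level bend is static friction, so at the limit f_s = μ_s N = μ_s m g = m v²/r.
Mass cancels: v_max = √(μ_s g r) = √(0.480 × 10.0 × 74.6) = √358.1 = 18.92 m/s.

18.9 m/s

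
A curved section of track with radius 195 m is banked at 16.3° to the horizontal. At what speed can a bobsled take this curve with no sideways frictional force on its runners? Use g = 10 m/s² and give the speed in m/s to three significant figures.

On a frictionless banked curve, N sinθ = mv²/r and N cosθ = mg, so tanθ = v²/(rg).
v = √(r g tanθ) = √(195 × 10.0 × tan 16.3°) = √(195 × 10.0 × 0.2924) = √570.2 = 23.88 m/s.

23.9 m/s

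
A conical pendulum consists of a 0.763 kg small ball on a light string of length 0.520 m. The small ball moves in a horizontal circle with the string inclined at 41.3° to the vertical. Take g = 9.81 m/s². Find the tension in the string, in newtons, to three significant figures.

Vertically the bob has no acceleration, so T cosθ = mg.
T = mg/cosθ = 0.763 × 9.81 / cos 41.3° = 7.485/0.7513 = 9.963 N.

9.96 N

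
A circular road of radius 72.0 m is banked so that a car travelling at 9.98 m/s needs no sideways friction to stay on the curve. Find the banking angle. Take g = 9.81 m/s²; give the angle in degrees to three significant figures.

With no friction, the horizontal component of the normal force provides the centripetal force: N sinθ = mv²/r, while N cosθ = mg vertically.
Dividing: tanθ = v²/(r g) = (9.98)²/(72.0 × 9.81) = 99.60/706.3 = 0.1410.
θ = arctan(0.1410) = 8.027°.

8.03°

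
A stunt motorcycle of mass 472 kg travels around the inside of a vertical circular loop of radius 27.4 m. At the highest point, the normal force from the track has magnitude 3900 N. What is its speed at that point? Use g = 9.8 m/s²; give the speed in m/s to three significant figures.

At the top, N + mg = mv²/r, so v = √(r(N/m + g)) = √(27.4 × (3900/472 + 9.8)) = √(27.4 × 18.06) = √494.9 = 22.25 m/s.

22.2 m/s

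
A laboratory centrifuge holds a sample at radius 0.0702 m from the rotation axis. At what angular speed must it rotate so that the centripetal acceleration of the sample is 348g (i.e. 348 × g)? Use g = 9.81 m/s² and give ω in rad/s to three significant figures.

Centripetal acceleration a_c = ω²r. Setting ω²r = 348g:
ω = √(348g / r) = √(348 × 9.81 / 0.0702) = √48630 = 220.5 rad/s.

221 rad/s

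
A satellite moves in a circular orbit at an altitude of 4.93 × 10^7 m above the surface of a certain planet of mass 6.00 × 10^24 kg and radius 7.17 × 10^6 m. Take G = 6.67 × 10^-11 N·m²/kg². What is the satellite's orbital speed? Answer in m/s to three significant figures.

Orbital radius r = R + h = 7.17 × 10^6 + 4.93 × 10^7 = 5.647 × 10^7 m.
Gravity supplies the centripetal force: G M m / r² = m v² / r, so v = √(GM/r).
v = √(6.67 × 10^-11 × 6.00 × 10^24 / 5.647 × 10^7) = √(7.087 × 10^6) = 2662 m/s.

2660 m/s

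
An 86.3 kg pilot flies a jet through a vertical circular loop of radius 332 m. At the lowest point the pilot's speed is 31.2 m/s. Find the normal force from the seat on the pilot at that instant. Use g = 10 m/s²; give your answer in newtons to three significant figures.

At the lowest point, N points up (toward the centre) and the weight mg points down (away from the centre), so the net inward force is N − mg = mv²/r.
N = m(v²/r + g) = 86.3 × ((31.2)²/332 + 10.0) = 86.3 × (2.932 + 10.0) = 86.3 × 12.93 = 1116 N.

1120 N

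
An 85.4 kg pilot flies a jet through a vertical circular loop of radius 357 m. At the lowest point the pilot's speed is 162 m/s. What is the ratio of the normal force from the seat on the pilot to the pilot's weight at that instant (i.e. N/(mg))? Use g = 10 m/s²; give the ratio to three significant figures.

8.35

At the bottom, N − mg = mv²/r, so N = m(v²/r + g) and N/(mg) = v²/(rg) + 1 = (162)²/(357 × 10.0) + 1 = 7.351 + 1 = 8.351.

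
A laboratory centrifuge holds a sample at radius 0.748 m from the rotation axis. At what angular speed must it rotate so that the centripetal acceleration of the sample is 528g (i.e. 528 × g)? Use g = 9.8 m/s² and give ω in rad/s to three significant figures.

Centripetal acceleration a_c = ω²r. Setting ω²r = 528g:
ω = √(528g / r) = √(528 × 9.8 / 0.748) = √6918 = 83.17 rad/s.

83.2 rad/s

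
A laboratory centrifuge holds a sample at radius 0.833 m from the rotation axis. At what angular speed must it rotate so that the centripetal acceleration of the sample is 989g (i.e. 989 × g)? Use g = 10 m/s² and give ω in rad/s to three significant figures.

Centripetal acceleration a_c = ω²r. Setting ω²r = 989g:
ω = √(989g / r) = √(989 × 10.0 / 0.833) = √11870 = 109.0 rad/s.

109 rad/s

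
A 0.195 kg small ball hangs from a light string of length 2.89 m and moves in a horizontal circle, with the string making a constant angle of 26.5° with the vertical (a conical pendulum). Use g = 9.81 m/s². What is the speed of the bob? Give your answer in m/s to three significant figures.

The radius of the circle is r = L sinθ = 2.89 × sin 26.5° = 1.290 m.
Horizontally T sinθ = mv²/r and vertically T cosθ = mg, so tanθ = v²/(rg).
v = √(r g tanθ) = √(1.290 × 9.81 × 0.4986) = √6.307 = 2.511 m/s.

2.51 m/s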